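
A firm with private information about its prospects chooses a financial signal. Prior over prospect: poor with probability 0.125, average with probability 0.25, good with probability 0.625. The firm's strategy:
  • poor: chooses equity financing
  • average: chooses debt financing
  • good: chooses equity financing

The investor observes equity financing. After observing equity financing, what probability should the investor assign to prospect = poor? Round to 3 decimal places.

0.167

Apply Bayes' rule using the sender's strategy as the likelihood.
P(equity financing) = 0.125·1 + 0.25·0 + 0.625·1 = 0.75
P(poor | equity financing) = (0.125·1) / 0.75 = 0.125 / 0.75 = 0.166667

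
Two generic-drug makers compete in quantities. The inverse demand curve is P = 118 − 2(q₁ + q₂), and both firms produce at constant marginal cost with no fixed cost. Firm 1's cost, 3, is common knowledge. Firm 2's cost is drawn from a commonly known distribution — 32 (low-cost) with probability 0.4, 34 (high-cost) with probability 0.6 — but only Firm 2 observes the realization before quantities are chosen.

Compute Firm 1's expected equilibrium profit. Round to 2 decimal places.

1171.28

Firm 2 with cost c maximizes (118 − 2(q₁+q₂) − c)·q₂, giving q₂(c) = (118 − c − 2q₁)/4.
E[c₂] = 0.4·32 + 0.6·34 = 33.2
Firm 1's FOC against E[q₂] yields q₁ = (118 − 2·3 + E[c₂])/6 = (118 − 6 + 33.2)/6 = 24.2.
E[P] = 118 − 2·(q₁ + E[q₂]) = 51.4; Firm 1's expected profit = (E[P] − 3)·q₁ = (51.4 − 3)·24.2 = 1171.28.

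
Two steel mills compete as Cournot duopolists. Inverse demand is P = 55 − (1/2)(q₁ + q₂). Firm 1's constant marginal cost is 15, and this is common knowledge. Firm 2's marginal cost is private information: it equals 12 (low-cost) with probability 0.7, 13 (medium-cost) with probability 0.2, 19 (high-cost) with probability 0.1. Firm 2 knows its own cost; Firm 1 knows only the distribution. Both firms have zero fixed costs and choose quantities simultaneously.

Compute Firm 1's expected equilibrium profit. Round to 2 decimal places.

Firm 2 with cost c maximizes (55 − (1/2)(q₁+q₂) − c)·q₂, giving q₂(c) = (55 − c − (1/2)q₁).
E[c₂] = 0.7·12 + 0.2·13 + 0.1·19 = 12.9
Firm 1's FOC against E[q₂] yields q₁ = (55 − 2·15 + E[c₂])/(3/2) = (55 − 30 + 12.9)/(3/2) = 25.2667.
E[P] = 55 − (1/2)·(q₁ + E[q₂]) = 27.6333; Firm 1's expected profit = (E[P] − 15)·q₁ = (27.6333 − 15)·25.2667 = 319.202.

319.20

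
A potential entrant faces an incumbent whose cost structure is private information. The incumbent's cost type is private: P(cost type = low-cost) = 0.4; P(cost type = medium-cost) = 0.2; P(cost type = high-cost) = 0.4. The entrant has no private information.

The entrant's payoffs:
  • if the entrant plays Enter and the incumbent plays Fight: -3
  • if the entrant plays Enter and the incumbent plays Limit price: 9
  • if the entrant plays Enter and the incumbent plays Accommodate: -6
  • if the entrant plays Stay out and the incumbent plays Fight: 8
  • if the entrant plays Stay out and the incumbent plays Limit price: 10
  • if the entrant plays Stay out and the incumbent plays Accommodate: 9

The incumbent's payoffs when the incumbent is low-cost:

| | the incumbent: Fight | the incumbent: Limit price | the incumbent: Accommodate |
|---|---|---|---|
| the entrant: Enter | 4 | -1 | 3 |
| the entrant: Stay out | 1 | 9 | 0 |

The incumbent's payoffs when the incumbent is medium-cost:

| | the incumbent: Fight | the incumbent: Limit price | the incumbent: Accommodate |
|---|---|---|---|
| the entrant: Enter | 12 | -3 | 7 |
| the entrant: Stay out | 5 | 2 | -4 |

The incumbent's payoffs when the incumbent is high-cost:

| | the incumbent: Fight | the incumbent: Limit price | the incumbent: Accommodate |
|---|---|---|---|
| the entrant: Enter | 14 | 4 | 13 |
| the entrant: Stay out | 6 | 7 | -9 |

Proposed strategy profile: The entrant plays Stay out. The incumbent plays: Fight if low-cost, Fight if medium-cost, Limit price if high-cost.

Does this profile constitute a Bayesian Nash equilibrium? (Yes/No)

A profile is a BNE iff every type of every player is best-responding given beliefs about the other side.
The entrant plays Stay out: E[Stay out] = 0.4·(8) + 0.2·(8) + 0.4·(10) = 8.8; E[Enter] = 1.8. Best-responding. ✓
The incumbent (cost type low-cost), facing Stay out: Fight gives 1, Limit price gives 9, Accommodate gives 0. Proposed Fight is not best — profitable deviation exists. ✗
The incumbent (cost type medium-cost), facing Stay out: Fight gives 5, Limit price gives 2, Accommodate gives -4. Proposed Fight is best. ✓
The incumbent (cost type high-cost), facing Stay out: Fight gives 6, Limit price gives 7, Accommodate gives -9. Proposed Limit price is best. ✓

No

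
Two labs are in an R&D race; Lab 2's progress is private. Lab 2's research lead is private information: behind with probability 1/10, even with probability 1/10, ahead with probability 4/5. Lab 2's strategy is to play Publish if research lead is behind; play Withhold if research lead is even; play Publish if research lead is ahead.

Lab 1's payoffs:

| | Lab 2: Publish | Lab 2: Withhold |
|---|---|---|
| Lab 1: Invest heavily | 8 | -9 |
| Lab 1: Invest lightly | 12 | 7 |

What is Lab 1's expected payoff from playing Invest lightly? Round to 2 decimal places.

E[Invest lightly] = 1/10·12 + 1/10·7 + 4/5·12 = 6/5 + 7/10 + 48/5 = 23/2

11.50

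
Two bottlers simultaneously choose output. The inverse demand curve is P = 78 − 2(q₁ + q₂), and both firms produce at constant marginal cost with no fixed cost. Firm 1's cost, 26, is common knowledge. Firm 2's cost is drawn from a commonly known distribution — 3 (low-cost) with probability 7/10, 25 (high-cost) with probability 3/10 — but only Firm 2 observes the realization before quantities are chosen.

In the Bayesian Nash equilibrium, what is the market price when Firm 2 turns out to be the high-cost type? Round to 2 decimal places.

Type-c best response for Firm 2: q₂(c) = (78 − c)/4 − q₁/2.
Firm 1 maximizes expected profit; its first-order condition is 78 − 4q₁ − 2E[q₂] − 26 = 0.
Substituting E[q₂] and solving: E[c₂] = 9.6, so q₁ = (78 − 2·26 + 9.6)/6 = 5.93333.
q₂(high-cost) = 10.2833, so P = 78 − 2·(5.93333 + 10.2833) = 45.5667.

45.57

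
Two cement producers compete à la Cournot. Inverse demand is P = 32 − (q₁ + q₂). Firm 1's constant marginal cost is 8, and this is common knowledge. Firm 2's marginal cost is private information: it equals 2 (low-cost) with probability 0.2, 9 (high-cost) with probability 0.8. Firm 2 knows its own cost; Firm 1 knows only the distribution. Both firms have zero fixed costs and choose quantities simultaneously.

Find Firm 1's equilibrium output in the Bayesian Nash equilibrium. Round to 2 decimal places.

7.87

Type-c best response for Firm 2: q₂(c) = (32 − c)/2 − q₁/2.
Firm 1 maximizes expected profit; its first-order condition is 32 − 2q₁ − E[q₂] − 8 = 0.
Substituting E[q₂] and solving: E[c₂] = 7.6, so q₁ = (32 − 2·8 + 7.6)/3 = 7.86667.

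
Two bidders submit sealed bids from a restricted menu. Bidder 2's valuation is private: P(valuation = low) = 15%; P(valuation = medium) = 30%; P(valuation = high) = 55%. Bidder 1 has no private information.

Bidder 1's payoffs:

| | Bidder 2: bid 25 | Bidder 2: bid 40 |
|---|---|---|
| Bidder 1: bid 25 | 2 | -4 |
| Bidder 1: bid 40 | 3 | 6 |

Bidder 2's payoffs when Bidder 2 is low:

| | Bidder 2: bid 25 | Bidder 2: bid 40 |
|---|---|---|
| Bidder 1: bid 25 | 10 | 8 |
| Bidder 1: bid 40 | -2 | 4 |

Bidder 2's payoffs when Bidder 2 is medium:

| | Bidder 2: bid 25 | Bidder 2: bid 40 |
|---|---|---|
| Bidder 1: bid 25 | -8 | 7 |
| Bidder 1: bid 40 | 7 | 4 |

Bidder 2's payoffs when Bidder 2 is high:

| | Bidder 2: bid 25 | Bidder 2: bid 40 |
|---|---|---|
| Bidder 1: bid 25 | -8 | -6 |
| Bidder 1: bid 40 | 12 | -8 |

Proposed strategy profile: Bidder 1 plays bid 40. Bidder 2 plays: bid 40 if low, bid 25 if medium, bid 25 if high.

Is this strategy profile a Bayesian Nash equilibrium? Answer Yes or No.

Yes

A profile is a BNE iff every type of every player is best-responding given beliefs about the other side.
Bidder 1 plays bid 40: E[bid 40] = 0.15·(6) + 0.3·(3) + 0.55·(3) = 3.45; E[bid 25] = 1.1. Best-responding. ✓
Bidder 2 (valuation low), facing bid 40: bid 25 gives -2, bid 40 gives 4. Proposed bid 40 is best. ✓
Bidder 2 (valuation medium), facing bid 40: bid 25 gives 7, bid 40 gives 4. Proposed bid 25 is best. ✓
Bidder 2 (valuation high), facing bid 40: bid 25 gives 12, bid 40 gives -8. Proposed bid 25 is best. ✓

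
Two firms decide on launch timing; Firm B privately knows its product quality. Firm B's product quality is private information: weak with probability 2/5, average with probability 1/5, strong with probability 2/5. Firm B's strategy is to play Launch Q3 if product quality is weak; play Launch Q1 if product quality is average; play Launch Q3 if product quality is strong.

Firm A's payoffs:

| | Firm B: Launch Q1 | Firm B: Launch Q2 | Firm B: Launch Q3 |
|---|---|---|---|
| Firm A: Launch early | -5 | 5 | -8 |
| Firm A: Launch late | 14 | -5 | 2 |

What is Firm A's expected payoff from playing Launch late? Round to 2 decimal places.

E[Launch late] = 2/5·2 + 1/5·14 + 2/5·2 = 4/5 + 14/5 + 4/5 = 22/5

4.40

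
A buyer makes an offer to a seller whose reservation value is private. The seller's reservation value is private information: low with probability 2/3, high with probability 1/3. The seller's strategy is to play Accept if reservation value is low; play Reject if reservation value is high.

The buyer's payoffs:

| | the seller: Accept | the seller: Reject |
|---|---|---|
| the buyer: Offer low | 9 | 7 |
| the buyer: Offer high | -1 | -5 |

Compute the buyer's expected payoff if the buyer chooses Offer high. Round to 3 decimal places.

E[Offer high] = 2/3·(-1) + 1/3·(-5) = (-2/3) + (-5/3) = -7/3

-2.333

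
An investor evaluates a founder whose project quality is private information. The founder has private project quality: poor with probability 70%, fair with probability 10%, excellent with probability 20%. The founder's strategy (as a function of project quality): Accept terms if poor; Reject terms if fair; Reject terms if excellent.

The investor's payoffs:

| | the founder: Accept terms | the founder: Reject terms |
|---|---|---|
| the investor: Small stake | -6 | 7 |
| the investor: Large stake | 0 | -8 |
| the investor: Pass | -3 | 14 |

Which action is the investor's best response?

Compute the investor's expected payoff for each action, taking the expectation over the founder's type.
E[Small stake] = 0.7·(-6) + 0.1·(7) + 0.2·(7) = -2.1
E[Large stake] = 0.7·(0) + 0.1·(-8) + 0.2·(-8) = -2.4
E[Pass] = 0.7·(-3) + 0.1·(14) + 0.2·(14) = 2.1
Best response: Pass (2.1 is the largest).

Pass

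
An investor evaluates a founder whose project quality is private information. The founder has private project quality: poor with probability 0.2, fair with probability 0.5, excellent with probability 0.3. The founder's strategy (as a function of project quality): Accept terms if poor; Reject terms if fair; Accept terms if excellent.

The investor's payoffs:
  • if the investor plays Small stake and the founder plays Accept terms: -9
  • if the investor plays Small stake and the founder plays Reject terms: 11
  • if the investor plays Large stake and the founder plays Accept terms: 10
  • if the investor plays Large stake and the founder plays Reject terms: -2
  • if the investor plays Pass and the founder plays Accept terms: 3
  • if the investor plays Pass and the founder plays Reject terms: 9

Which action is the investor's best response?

E[Small stake] = 0.2·(-9) + 0.5·(11) + 0.3·(-9) = 1
E[Large stake] = 0.2·(10) + 0.5·(-2) + 0.3·(10) = 4
E[Pass] = 0.2·(3) + 0.5·(9) + 0.3·(3) = 6
Best response: Pass (6 is the largest).

Pass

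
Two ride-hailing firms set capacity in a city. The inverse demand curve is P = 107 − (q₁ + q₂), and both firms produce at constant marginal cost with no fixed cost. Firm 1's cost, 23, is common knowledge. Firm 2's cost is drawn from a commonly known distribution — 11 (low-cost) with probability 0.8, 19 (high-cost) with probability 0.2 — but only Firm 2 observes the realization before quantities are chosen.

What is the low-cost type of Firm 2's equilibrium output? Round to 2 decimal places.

Firm 2 with cost c maximizes (107 − (q₁+q₂) − c)·q₂, giving q₂(c) = (107 − c − q₁)/2.
E[c₂] = 0.8·11 + 0.2·19 = 12.6
Firm 1's FOC against E[q₂] yields q₁ = (107 − 2·23 + E[c₂])/3 = (107 − 46 + 12.6)/3 = 24.5333.
q₂(low-cost) = (107 − 11 − 24.5333)/2 = 35.7333.

35.73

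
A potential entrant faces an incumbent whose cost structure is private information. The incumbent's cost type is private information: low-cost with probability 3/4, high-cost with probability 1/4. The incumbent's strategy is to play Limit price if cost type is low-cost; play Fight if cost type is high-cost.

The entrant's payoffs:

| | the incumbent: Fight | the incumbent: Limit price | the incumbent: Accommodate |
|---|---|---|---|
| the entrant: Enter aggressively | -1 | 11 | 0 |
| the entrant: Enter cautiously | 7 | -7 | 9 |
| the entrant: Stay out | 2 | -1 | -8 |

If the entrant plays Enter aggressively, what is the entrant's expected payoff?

8

E[Enter aggressively] = 3/4·11 + 1/4·(-1) = 33/4 + (-1/4) = 8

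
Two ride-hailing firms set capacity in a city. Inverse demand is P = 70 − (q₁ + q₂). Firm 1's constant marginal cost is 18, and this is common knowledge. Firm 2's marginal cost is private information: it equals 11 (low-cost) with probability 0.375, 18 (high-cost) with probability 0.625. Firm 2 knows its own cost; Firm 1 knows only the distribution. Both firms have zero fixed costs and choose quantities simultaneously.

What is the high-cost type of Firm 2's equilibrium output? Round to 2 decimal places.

Type-c best response for Firm 2: q₂(c) = (70 − c)/2 − q₁/2.
Firm 1 maximizes expected profit; its first-order condition is 70 − 2q₁ − E[q₂] − 18 = 0.
Substituting E[q₂] and solving: E[c₂] = 15.375, so q₁ = (70 − 2·18 + 15.375)/3 = 16.4583.
q₂(high-cost) = (70 − 18 − 16.4583)/2 = 17.7708.

17.77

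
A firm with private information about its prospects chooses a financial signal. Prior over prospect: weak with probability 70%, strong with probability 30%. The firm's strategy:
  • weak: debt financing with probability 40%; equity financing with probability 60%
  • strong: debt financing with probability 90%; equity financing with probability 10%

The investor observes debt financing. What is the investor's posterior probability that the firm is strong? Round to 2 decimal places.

P(debt financing) = 0.7·0.4 + 0.3·0.9 = 0.55
P(strong | debt financing) = (0.3·0.9) / 0.55 = 0.27 / 0.55 = 0.490909

0.49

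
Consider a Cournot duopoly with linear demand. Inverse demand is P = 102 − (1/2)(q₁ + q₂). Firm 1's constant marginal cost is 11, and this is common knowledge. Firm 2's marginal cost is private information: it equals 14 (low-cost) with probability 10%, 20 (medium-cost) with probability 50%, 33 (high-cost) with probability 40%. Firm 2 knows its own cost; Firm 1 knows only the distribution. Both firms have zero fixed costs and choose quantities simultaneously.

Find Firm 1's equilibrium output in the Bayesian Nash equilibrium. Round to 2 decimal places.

Type-c best response for Firm 2: q₂(c) = (102 − c) − q₁/2.
Firm 1 maximizes expected profit; its first-order condition is 102 − q₁ − (1/2)E[q₂] − 11 = 0.
Substituting E[q₂] and solving: E[c₂] = 24.6, so q₁ = (102 − 2·11 + 24.6)/(3/2) = 69.7333.

69.73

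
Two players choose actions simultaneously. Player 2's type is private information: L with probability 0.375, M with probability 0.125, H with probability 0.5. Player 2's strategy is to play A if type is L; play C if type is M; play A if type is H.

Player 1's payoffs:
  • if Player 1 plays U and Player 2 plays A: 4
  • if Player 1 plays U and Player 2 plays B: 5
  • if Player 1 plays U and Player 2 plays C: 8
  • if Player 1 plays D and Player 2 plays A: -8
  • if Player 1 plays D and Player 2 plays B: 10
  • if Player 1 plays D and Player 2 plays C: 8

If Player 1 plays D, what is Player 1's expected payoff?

E[D] = 0.375·(-8) + 0.125·8 + 0.5·(-8) = (-3) + 1 + (-4) = -6

-6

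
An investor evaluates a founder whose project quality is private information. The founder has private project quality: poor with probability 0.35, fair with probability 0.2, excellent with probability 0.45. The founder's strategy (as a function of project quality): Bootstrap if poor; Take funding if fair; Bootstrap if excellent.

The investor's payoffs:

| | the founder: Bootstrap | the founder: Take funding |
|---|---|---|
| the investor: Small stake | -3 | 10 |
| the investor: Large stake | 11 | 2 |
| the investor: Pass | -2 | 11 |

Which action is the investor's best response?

Large stake

E[Small stake] = 0.35·(-3) + 0.2·(10) + 0.45·(-3) = -0.4
E[Large stake] = 0.35·(11) + 0.2·(2) + 0.45·(11) = 9.2
E[Pass] = 0.35·(-2) + 0.2·(11) + 0.45·(-2) = 0.6
Best response: Large stake (9.2 is the largest).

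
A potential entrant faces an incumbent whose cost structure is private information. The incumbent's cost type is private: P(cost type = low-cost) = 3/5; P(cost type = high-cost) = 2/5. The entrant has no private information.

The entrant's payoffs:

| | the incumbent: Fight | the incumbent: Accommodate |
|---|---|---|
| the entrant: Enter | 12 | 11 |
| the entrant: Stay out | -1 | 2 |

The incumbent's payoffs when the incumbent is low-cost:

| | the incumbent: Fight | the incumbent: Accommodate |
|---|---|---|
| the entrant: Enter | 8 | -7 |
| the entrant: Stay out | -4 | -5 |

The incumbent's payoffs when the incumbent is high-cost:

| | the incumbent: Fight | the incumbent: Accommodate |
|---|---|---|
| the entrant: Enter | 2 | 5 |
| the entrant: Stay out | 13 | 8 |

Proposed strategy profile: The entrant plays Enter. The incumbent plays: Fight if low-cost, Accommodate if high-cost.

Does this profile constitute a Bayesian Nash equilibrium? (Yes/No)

The entrant plays Enter: E[Enter] = 3/5·(12) + 2/5·(11) = 58/5; E[Stay out] = 1/5. Best-responding. ✓
The incumbent (cost type low-cost), facing Enter: Fight gives 8, Accommodate gives -7. Proposed Fight is best. ✓
The incumbent (cost type high-cost), facing Enter: Fight gives 2, Accommodate gives 5. Proposed Accommodate is best. ✓

Yes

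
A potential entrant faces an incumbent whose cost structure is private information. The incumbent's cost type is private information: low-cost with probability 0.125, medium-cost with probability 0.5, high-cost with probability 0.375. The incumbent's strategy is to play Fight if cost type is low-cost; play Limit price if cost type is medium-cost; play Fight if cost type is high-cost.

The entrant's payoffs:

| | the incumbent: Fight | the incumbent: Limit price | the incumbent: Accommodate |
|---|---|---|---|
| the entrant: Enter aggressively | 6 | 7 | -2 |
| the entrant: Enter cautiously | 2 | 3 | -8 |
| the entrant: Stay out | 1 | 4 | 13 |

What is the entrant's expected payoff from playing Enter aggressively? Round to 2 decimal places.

Take the expectation over the incumbent's cost type, weighting each type's action by its prior probability.
E[Enter aggressively] = 0.125·6 + 0.5·7 + 0.375·6 = 0.75 + 3.5 + 2.25 = 6.5

6.50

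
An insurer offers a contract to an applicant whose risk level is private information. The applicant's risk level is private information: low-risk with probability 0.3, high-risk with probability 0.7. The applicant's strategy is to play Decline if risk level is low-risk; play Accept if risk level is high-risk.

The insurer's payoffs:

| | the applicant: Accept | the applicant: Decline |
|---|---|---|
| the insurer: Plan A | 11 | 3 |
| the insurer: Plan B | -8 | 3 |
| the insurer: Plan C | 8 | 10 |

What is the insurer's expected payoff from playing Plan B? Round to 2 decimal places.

E[Plan B] = 0.3·3 + 0.7·(-8) = 0.9 + (-5.6) = -4.7

-4.70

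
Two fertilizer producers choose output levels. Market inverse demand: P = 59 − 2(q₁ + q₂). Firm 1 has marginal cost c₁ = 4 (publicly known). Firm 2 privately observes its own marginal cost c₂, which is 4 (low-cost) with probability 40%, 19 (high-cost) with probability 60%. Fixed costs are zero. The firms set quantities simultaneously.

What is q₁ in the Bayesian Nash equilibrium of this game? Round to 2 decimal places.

Type-c best response for Firm 2: q₂(c) = (59 − c)/4 − q₁/2.
Firm 1 maximizes expected profit; its first-order condition is 59 − 4q₁ − 2E[q₂] − 4 = 0.
Substituting E[q₂] and solving: E[c₂] = 13, so q₁ = (59 − 2·4 + 13)/6 = 10.6667.

10.67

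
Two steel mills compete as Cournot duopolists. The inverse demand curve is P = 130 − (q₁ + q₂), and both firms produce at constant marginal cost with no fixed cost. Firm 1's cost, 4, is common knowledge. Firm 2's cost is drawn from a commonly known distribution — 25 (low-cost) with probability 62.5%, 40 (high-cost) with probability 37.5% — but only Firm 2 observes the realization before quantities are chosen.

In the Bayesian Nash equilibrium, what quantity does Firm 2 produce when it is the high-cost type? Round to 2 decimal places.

19.56

Type-c best response for Firm 2: q₂(c) = (130 − c)/2 − q₁/2.
Firm 1 maximizes expected profit; its first-order condition is 130 − 2q₁ − E[q₂] − 4 = 0.
Substituting E[q₂] and solving: E[c₂] = 30.625, so q₁ = (130 − 2·4 + 30.625)/3 = 50.875.
q₂(high-cost) = (130 − 40 − 50.875)/2 = 19.5625.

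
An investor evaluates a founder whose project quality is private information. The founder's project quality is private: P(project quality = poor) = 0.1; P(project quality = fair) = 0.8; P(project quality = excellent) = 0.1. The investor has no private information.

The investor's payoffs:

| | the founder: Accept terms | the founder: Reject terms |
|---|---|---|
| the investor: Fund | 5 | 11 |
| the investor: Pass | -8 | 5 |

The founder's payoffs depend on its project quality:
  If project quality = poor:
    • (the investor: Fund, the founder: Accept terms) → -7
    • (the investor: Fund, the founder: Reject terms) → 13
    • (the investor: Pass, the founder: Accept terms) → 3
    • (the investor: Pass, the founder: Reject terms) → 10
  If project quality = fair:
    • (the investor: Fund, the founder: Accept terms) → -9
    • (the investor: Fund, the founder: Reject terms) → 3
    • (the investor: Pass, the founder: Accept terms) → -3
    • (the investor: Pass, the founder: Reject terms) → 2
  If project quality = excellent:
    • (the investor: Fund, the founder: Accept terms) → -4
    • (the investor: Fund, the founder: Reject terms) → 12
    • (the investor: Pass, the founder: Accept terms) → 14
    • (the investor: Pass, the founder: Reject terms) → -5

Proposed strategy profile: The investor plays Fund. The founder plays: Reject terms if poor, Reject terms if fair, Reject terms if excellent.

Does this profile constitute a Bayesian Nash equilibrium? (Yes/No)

A profile is a BNE iff every type of every player is best-responding given beliefs about the other side.
The investor plays Fund: E[Fund] = 0.1·(11) + 0.8·(11) + 0.1·(11) = 11; E[Pass] = 5. Best-responding. ✓
The founder (project quality poor), facing Fund: Accept terms gives -7, Reject terms gives 13. Proposed Reject terms is best. ✓
The founder (project quality fair), facing Fund: Accept terms gives -9, Reject terms gives 3. Proposed Reject terms is best. ✓
The founder (project quality excellent), facing Fund: Accept terms gives -4, Reject terms gives 12. Proposed Reject terms is best. ✓

Yes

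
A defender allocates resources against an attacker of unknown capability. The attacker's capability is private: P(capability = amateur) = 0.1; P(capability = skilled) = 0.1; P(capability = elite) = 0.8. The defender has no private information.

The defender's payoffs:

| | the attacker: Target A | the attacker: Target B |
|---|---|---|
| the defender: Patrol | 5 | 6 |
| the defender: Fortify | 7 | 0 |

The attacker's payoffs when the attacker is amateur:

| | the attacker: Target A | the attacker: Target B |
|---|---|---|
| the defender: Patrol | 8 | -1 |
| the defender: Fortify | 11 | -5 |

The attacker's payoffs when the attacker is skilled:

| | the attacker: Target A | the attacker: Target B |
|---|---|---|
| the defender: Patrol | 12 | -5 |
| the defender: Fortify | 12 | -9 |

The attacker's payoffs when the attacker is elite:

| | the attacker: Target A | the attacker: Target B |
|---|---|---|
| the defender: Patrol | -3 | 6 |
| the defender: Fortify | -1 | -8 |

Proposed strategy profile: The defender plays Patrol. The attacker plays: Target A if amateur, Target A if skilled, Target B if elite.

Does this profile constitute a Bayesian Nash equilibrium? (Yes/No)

Yes

A profile is a BNE iff every type of every player is best-responding given beliefs about the other side.
The defender plays Patrol: E[Patrol] = 0.1·(5) + 0.1·(5) + 0.8·(6) = 5.8; E[Fortify] = 1.4. Best-responding. ✓
The attacker (capability amateur), facing Patrol: Target A gives 8, Target B gives -1. Proposed Target A is best. ✓
The attacker (capability skilled), facing Patrol: Target A gives 12, Target B gives -5. Proposed Target A is best. ✓
The attacker (capability elite), facing Patrol: Target A gives -3, Target B gives 6. Proposed Target B is best. ✓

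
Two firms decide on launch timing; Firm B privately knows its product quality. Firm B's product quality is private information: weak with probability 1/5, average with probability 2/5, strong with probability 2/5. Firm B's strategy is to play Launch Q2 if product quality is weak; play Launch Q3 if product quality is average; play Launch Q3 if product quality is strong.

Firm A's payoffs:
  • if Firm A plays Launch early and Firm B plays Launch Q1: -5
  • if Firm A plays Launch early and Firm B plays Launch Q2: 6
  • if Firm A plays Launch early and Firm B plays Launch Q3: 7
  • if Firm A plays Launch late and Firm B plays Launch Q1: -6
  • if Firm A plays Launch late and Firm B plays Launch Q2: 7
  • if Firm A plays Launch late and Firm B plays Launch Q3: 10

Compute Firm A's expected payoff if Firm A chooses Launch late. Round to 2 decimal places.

9.40

E[Launch late] = 1/5·7 + 2/5·10 + 2/5·10 = 7/5 + 4 + 4 = 47/5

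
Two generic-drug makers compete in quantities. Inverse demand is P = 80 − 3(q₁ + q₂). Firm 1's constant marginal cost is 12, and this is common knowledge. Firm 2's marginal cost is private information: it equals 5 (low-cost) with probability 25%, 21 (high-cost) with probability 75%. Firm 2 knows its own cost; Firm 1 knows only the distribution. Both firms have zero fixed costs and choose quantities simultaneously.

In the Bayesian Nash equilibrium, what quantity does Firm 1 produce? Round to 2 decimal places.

Firm 2 with cost c maximizes (80 − 3(q₁+q₂) − c)·q₂, giving q₂(c) = (80 − c − 3q₁)/6.
E[c₂] = 0.25·5 + 0.75·21 = 17
Firm 1's FOC against E[q₂] yields q₁ = (80 − 2·12 + E[c₂])/9 = (80 − 24 + 17)/9 = 8.11111.

8.11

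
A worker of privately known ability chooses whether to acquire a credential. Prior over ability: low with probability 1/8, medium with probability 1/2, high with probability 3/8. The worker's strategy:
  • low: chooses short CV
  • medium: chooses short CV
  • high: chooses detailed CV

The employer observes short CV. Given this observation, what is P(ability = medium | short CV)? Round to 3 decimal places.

Apply Bayes' rule using the sender's strategy as the likelihood.
P(short CV) = (1/8)·1 + (1/2)·1 + (3/8)·0 = 5/8
P(medium | short CV) = ((1/2)·1) / (5/8) = (1/2) / (5/8) = 4/5

0.800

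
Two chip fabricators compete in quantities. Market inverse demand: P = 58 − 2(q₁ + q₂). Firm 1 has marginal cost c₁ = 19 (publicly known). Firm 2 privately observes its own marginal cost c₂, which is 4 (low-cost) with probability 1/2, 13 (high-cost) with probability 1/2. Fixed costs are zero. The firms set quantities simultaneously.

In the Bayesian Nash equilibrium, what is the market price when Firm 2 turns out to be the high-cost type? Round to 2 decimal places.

Each type of Firm 2 best-responds to q₁; Firm 1 best-responds to the expected q₂ over Firm 2's types.
Firm 2 with cost c maximizes (58 − 2(q₁+q₂) − c)·q₂, giving q₂(c) = (58 − c − 2q₁)/4.
E[c₂] = 1/2·4 + 1/2·13 = 8.5
Firm 1's FOC against E[q₂] yields q₁ = (58 − 2·19 + E[c₂])/6 = (58 − 38 + 8.5)/6 = 4.75.
q₂(high-cost) = 8.875, so P = 58 − 2·(4.75 + 8.875) = 30.75.

30.75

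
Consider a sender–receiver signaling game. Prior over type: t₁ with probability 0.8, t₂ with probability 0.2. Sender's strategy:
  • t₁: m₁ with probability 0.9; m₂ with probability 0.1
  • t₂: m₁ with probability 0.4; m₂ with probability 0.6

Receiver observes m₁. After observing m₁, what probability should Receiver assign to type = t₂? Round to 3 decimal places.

Apply Bayes' rule using the sender's strategy as the likelihood.
P(m₁) = 0.8·0.9 + 0.2·0.4 = 0.8
P(t₂ | m₁) = (0.2·0.4) / 0.8 = 0.08 / 0.8 = 0.1

0.100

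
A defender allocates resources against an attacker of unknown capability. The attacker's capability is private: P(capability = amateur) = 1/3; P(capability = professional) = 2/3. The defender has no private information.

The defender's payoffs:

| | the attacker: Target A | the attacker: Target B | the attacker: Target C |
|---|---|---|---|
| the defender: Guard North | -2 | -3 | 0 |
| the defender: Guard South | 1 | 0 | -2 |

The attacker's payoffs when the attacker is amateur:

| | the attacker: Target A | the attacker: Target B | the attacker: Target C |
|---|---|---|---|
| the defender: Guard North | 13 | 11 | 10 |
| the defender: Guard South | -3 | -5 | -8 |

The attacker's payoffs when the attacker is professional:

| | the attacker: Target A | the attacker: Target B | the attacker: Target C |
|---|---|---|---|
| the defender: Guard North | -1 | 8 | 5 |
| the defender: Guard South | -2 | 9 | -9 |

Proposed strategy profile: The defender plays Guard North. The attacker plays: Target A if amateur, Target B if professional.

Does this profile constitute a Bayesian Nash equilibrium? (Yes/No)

No

A profile is a BNE iff every type of every player is best-responding given beliefs about the other side.
The defender plays Guard North: E[Guard North] = 1/3·(-2) + 2/3·(-3) = -8/3; E[Guard South] = 1/3. Not best-responding. ✗
The attacker (capability amateur), facing Guard North: Target A gives 13, Target B gives 11, Target C gives 10. Proposed Target A is best. ✓
The attacker (capability professional), facing Guard North: Target A gives -1, Target B gives 8, Target C gives 5. Proposed Target B is best. ✓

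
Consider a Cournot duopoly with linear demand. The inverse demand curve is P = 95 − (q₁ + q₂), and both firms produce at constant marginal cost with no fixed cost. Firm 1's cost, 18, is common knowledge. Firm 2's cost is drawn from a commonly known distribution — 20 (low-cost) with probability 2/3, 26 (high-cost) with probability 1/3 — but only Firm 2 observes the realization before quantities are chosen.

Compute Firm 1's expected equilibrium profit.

729

Type-c best response for Firm 2: q₂(c) = (95 − c)/2 − q₁/2.
Firm 1 maximizes expected profit; its first-order condition is 95 − 2q₁ − E[q₂] − 18 = 0.
Substituting E[q₂] and solving: E[c₂] = 22, so q₁ = (95 − 2·18 + 22)/3 = 27.
E[P] = 95 − (q₁ + E[q₂]) = 45; Firm 1's expected profit = (E[P] − 18)·q₁ = (45 − 18)·27 = 729.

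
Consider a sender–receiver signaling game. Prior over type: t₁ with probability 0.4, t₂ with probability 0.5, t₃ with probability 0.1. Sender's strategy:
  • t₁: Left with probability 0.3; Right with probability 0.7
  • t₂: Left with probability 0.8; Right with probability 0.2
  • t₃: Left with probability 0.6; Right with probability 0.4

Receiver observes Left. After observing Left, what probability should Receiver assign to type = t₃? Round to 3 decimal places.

0.103

Apply Bayes' rule using the sender's strategy as the likelihood.
P(Left) = 0.4·0.3 + 0.5·0.8 + 0.1·0.6 = 0.58
P(t₃ | Left) = (0.1·0.6) / 0.58 = 0.06 / 0.58 = 0.103448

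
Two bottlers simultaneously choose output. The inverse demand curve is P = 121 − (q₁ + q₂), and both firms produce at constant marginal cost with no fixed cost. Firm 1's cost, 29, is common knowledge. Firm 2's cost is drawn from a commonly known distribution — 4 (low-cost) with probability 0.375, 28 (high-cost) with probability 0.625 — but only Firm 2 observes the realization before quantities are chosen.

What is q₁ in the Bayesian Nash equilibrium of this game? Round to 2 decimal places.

Firm 2 with cost c maximizes (121 − (q₁+q₂) − c)·q₂, giving q₂(c) = (121 − c − q₁)/2.
E[c₂] = 0.375·4 + 0.625·28 = 19
Firm 1's FOC against E[q₂] yields q₁ = (121 − 2·29 + E[c₂])/3 = (121 − 58 + 19)/3 = 27.3333.

27.33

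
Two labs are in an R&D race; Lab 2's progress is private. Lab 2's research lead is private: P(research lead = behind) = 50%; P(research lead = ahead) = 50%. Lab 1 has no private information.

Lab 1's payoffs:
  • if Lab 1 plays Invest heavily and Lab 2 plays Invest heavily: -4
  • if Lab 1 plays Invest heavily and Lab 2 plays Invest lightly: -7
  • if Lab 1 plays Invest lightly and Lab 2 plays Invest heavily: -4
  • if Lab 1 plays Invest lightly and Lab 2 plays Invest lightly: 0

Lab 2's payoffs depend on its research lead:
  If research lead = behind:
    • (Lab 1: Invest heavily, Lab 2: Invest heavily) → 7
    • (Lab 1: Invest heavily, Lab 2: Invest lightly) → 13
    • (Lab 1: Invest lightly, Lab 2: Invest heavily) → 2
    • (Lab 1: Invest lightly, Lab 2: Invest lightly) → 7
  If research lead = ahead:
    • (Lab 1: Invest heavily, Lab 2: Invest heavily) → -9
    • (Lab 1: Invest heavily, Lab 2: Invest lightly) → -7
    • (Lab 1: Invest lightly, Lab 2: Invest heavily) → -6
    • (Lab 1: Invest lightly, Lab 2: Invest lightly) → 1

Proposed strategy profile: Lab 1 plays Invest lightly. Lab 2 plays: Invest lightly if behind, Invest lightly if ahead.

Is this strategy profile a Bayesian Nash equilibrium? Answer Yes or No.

Lab 1 plays Invest lightly: E[Invest lightly] = 0.5·(0) + 0.5·(0) = 0; E[Invest heavily] = -7. Best-responding. ✓
Lab 2 (research lead behind), facing Invest lightly: Invest heavily gives 2, Invest lightly gives 7. Proposed Invest lightly is best. ✓
Lab 2 (research lead ahead), facing Invest lightly: Invest heavily gives -6, Invest lightly gives 1. Proposed Invest lightly is best. ✓

Yes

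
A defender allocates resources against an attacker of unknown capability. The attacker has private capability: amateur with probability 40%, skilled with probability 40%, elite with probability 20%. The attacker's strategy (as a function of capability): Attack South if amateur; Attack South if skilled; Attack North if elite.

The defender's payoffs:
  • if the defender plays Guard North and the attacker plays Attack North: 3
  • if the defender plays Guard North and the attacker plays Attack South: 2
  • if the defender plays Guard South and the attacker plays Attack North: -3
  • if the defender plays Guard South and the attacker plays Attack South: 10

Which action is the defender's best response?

E[Guard North] = 0.4·(2) + 0.4·(2) + 0.2·(3) = 2.2
E[Guard South] = 0.4·(10) + 0.4·(10) + 0.2·(-3) = 7.4
Best response: Guard South (7.4 is the largest).

Guard South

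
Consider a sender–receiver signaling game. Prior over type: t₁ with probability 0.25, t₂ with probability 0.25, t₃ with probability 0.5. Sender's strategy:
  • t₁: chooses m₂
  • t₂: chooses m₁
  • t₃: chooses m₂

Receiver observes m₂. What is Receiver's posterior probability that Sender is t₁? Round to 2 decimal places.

0.33

P(m₂) = 0.25·1 + 0.25·0 + 0.5·1 = 0.75
P(t₁ | m₂) = (0.25·1) / 0.75 = 0.25 / 0.75 = 0.333333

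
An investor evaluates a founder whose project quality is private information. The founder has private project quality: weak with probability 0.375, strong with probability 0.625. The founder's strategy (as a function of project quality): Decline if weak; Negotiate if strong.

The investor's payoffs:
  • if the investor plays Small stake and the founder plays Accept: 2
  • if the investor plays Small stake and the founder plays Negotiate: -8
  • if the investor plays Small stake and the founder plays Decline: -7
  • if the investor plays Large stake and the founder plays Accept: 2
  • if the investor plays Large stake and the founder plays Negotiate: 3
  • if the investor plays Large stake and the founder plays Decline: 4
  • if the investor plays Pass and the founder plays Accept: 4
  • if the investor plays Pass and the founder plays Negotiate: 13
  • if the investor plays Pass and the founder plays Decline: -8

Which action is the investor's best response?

Pass

E[Small stake] = 0.375·(-7) + 0.625·(-8) = -7.625
E[Large stake] = 0.375·(4) + 0.625·(3) = 3.375
E[Pass] = 0.375·(-8) + 0.625·(13) = 5.125
Best response: Pass (5.125 is the largest).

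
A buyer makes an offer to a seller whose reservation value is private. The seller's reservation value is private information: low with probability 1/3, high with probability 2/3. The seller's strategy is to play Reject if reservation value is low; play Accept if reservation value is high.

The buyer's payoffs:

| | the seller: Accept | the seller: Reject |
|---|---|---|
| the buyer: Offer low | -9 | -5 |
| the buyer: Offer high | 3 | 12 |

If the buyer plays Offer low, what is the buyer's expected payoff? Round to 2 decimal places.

E[Offer low] = 1/3·(-5) + 2/3·(-9) = (-5/3) + (-6) = -23/3

-7.67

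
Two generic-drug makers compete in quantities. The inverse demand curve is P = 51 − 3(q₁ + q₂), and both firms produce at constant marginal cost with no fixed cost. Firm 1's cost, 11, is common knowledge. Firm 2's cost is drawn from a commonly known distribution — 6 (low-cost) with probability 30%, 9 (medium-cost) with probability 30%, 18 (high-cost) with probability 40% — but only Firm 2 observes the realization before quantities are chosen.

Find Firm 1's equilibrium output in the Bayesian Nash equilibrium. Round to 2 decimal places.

4.52

Firm 2 with cost c maximizes (51 − 3(q₁+q₂) − c)·q₂, giving q₂(c) = (51 − c − 3q₁)/6.
E[c₂] = 0.3·6 + 0.3·9 + 0.4·18 = 11.7
Firm 1's FOC against E[q₂] yields q₁ = (51 − 2·11 + E[c₂])/9 = (51 − 22 + 11.7)/9 = 4.52222.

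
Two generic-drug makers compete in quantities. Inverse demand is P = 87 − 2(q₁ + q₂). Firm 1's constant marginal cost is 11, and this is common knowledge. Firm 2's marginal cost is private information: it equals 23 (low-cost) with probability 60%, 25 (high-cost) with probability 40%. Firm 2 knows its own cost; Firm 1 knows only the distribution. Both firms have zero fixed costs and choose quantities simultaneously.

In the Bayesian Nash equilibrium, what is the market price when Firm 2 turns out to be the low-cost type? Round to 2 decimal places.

Each type of Firm 2 best-responds to q₁; Firm 1 best-responds to the expected q₂ over Firm 2's types.
Firm 2 with cost c maximizes (87 − 2(q₁+q₂) − c)·q₂, giving q₂(c) = (87 − c − 2q₁)/4.
E[c₂] = 0.6·23 + 0.4·25 = 23.8
Firm 1's FOC against E[q₂] yields q₁ = (87 − 2·11 + E[c₂])/6 = (87 − 22 + 23.8)/6 = 14.8.
q₂(low-cost) = 8.6, so P = 87 − 2·(14.8 + 8.6) = 40.2.

40.20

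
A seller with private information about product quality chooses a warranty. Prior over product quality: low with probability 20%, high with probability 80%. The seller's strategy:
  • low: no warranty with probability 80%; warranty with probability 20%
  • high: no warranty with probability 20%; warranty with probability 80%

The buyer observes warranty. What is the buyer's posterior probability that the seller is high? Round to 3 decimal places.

0.941

Apply Bayes' rule using the sender's strategy as the likelihood.
P(warranty) = 0.2·0.2 + 0.8·0.8 = 0.68
P(high | warranty) = (0.8·0.8) / 0.68 = 0.64 / 0.68 = 0.941176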